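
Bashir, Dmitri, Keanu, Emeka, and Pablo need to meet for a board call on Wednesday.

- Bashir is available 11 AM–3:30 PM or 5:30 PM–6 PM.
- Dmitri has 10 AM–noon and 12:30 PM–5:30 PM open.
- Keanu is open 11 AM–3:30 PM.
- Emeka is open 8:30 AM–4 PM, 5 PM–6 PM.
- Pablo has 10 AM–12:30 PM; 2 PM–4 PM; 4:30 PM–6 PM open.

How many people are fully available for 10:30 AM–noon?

Dmitri, Emeka, and Pablo can make the full 10:30-12:00 slot — that's 3.

3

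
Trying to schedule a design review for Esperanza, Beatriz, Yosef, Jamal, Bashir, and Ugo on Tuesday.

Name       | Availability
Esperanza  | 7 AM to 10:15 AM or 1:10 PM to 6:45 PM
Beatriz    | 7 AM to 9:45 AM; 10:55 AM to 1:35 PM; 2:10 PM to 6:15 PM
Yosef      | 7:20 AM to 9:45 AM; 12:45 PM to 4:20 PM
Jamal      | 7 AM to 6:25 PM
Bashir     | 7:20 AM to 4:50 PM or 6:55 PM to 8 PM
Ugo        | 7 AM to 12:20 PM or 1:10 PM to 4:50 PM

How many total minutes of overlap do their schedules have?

Esperanza ∩ Beatriz: 07:00-09:45, 13:10-13:35, 14:10-18:15.
Esperanza ∩ Beatriz ∩ Yosef: 07:20-09:45, 13:10-13:35, 14:10-16:20.
Esperanza ∩ Beatriz ∩ Yosef ∩ Jamal: 07:20-09:45, 13:10-13:35, 14:10-16:20.
Esperanza ∩ Beatriz ∩ Yosef ∩ Jamal ∩ Bashir: 07:20-09:45, 13:10-13:35, 14:10-16:20.
Esperanza ∩ Beatriz ∩ Yosef ∩ Jamal ∩ Bashir ∩ Ugo: 07:20-09:45, 13:10-13:35, 14:10-16:20.
Summing the common windows: 145 + 25 + 130 = 300 minutes.

300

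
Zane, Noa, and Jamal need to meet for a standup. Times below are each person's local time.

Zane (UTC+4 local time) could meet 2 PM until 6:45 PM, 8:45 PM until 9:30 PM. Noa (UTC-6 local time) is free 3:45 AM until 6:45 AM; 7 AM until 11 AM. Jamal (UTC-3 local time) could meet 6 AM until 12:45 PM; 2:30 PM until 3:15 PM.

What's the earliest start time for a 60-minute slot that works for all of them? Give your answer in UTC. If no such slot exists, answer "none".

Zane in UTC: 10:00-14:45, 16:45-17:30 (subtract 4h to convert from UTC+4).
Noa in UTC: 09:45-12:45, 13:00-17:00 (add 6h to convert from UTC-6).
Jamal in UTC: 09:00-15:45, 17:30-18:15 (add 3h to convert from UTC-3).
Zane ∩ Noa: 10:00-12:45, 13:00-14:45, 16:45-17:00.
Zane ∩ Noa ∩ Jamal: 10:00-12:45, 13:00-14:45.
The first common window of at least 60 minutes is 10:00-12:45, so the earliest start is 10:00.

10:00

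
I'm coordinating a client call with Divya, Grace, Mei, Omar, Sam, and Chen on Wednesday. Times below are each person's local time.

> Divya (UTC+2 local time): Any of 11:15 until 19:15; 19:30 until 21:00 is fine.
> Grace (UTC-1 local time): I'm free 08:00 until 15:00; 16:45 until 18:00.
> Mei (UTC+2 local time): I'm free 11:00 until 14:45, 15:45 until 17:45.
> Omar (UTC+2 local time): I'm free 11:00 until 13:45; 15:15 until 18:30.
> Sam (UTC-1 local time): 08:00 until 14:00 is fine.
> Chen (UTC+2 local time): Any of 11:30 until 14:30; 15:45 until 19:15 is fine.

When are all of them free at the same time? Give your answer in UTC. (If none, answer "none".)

09:30-11:45, 13:45-15:00

Divya in UTC: 09:15-17:15, 17:30-19:00 (subtract 2h to convert from UTC+2).
Grace in UTC: 09:00-16:00, 17:45-19:00 (add 1h to convert from UTC-1).
Mei in UTC: 09:00-12:45, 13:45-15:45 (subtract 2h to convert from UTC+2).
Omar in UTC: 09:00-11:45, 13:15-16:30 (subtract 2h to convert from UTC+2).
Sam in UTC: 09:00-15:00 (add 1h to convert from UTC-1).
Chen in UTC: 09:30-12:30, 13:45-17:15 (subtract 2h to convert from UTC+2).
Divya ∩ Grace: 09:15-16:00, 17:45-19:00.
Divya ∩ Grace ∩ Mei: 09:15-12:45, 13:45-15:45.
Divya ∩ Grace ∩ Mei ∩ Omar: 09:15-11:45, 13:45-15:45.
Divya ∩ Grace ∩ Mei ∩ Omar ∩ Sam: 09:15-11:45, 13:45-15:00.
Divya ∩ Grace ∩ Mei ∩ Omar ∩ Sam ∩ Chen: 09:30-11:45, 13:45-15:00.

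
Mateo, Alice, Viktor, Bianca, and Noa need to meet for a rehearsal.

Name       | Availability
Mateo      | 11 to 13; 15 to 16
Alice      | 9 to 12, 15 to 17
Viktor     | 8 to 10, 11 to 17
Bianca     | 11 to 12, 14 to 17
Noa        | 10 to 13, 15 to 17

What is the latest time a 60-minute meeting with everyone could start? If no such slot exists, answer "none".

Mateo ∩ Alice: 11:00-12:00, 15:00-16:00.
Mateo ∩ Alice ∩ Viktor: 11:00-12:00, 15:00-16:00.
Mateo ∩ Alice ∩ Viktor ∩ Bianca: 11:00-12:00, 15:00-16:00.
Mateo ∩ Alice ∩ Viktor ∩ Bianca ∩ Noa: 11:00-12:00, 15:00-16:00.
The last common window of at least 60 minutes is 15:00-16:00; a 60-minute meeting can start as late as 15:00 and still end by 16:00.

15:00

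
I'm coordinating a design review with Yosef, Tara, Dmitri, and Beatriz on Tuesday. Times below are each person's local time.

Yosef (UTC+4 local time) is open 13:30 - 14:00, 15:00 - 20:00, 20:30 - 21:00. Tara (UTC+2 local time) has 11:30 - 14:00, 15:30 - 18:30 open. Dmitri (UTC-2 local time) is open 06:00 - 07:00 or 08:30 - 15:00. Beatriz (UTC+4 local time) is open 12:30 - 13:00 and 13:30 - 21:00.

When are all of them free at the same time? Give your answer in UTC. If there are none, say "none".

Yosef in UTC: 09:30-10:00, 11:00-16:00, 16:30-17:00 (subtract 4h to convert from UTC+4).
Tara in UTC: 09:30-12:00, 13:30-16:30 (subtract 2h to convert from UTC+2).
Dmitri in UTC: 08:00-09:00, 10:30-17:00 (add 2h to convert from UTC-2).
Beatriz in UTC: 08:30-09:00, 09:30-17:00 (subtract 4h to convert from UTC+4).
Yosef ∩ Tara: 09:30-10:00, 11:00-12:00, 13:30-16:00.
Yosef ∩ Tara ∩ Dmitri: 11:00-12:00, 13:30-16:00.
Yosef ∩ Tara ∩ Dmitri ∩ Beatriz: 11:00-12:00, 13:30-16:00.

11:00-12:00, 13:30-16:00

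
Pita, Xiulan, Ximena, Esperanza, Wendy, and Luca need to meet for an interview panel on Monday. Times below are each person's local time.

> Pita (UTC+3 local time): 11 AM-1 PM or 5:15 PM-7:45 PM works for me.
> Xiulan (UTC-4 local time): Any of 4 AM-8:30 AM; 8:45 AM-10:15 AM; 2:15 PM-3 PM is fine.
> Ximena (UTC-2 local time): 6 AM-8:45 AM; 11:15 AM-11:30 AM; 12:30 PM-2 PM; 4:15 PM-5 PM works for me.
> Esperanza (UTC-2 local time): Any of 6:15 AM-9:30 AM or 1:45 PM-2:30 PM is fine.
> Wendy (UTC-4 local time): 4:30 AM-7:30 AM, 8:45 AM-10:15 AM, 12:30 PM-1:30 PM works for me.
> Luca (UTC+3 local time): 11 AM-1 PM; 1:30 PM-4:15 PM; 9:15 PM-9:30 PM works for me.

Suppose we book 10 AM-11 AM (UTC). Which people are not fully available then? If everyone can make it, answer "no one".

Pita in UTC: 08:00-10:00, 14:15-16:45 (subtract 3h to convert from UTC+3).
Xiulan in UTC: 08:00-12:30, 12:45-14:15, 18:15-19:00 (add 4h to convert from UTC-4).
Ximena in UTC: 08:00-10:45, 13:15-13:30, 14:30-16:00, 18:15-19:00 (add 2h to convert from UTC-2).
Esperanza in UTC: 08:15-11:30, 15:45-16:30 (add 2h to convert from UTC-2).
Wendy in UTC: 08:30-11:30, 12:45-14:15, 16:30-17:30 (add 4h to convert from UTC-4).
Luca in UTC: 08:00-10:00, 10:30-13:15, 18:15-18:30 (subtract 3h to convert from UTC+3).
Pita: not fully free for 10:00-11:00. Xiulan: free for 10:00-11:00. Ximena: not fully free for 10:00-11:00. Esperanza: free for 10:00-11:00. Wendy: free for 10:00-11:00. Luca: not fully free for 10:00-11:00.

Luca, Pita, Ximena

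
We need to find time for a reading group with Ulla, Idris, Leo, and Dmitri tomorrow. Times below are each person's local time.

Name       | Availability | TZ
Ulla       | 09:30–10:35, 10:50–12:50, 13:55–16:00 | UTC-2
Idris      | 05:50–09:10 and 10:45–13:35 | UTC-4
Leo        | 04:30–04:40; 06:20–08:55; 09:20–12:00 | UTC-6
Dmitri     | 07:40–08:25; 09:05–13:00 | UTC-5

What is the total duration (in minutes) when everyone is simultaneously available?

125

Ulla in UTC: 11:30-12:35, 12:50-14:50, 15:55-18:00 (add 2h to convert from UTC-2).
Idris in UTC: 09:50-13:10, 14:45-17:35 (add 4h to convert from UTC-4).
Leo in UTC: 10:30-10:40, 12:20-14:55, 15:20-18:00 (add 6h to convert from UTC-6).
Dmitri in UTC: 12:40-13:25, 14:05-18:00 (add 5h to convert from UTC-5).
Ulla ∩ Idris: 11:30-12:35, 12:50-13:10, 14:45-14:50, 15:55-17:35.
Ulla ∩ Idris ∩ Leo: 12:20-12:35, 12:50-13:10, 14:45-14:50, 15:55-17:35.
Ulla ∩ Idris ∩ Leo ∩ Dmitri: 12:50-13:10, 14:45-14:50, 15:55-17:35.
Summing the common windows: 20 + 5 + 100 = 125 minutes.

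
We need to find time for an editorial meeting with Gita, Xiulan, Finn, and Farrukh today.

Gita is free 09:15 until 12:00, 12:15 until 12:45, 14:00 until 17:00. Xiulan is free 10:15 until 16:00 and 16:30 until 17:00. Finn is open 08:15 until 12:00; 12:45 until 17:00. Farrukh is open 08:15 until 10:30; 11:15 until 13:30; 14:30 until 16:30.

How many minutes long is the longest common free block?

Gita ∩ Xiulan: 10:15-12:00, 12:15-12:45, 14:00-16:00, 16:30-17:00.
Gita ∩ Xiulan ∩ Finn: 10:15-12:00, 14:00-16:00, 16:30-17:00.
Gita ∩ Xiulan ∩ Finn ∩ Farrukh: 10:15-10:30, 11:15-12:00, 14:30-16:00.
So the common availability across everyone is 10:15-10:30, 11:15-12:00, 14:30-16:00.
The longest is 14:30-16:00 at 90 minutes.

90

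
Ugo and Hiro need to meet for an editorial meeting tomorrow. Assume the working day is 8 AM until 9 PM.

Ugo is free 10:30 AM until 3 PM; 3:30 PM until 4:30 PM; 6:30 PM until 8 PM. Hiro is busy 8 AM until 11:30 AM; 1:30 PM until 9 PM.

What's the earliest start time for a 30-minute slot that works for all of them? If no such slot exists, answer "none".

Ugo free: 10:30-15:00, 15:30-16:30, 18:30-20:00.
Hiro free: 11:30-13:30 (invert busy blocks within the working day).
Ugo ∩ Hiro: 11:30-13:30.
The first common window of at least 30 minutes is 11:30-13:30, so the earliest start is 11:30.

11:30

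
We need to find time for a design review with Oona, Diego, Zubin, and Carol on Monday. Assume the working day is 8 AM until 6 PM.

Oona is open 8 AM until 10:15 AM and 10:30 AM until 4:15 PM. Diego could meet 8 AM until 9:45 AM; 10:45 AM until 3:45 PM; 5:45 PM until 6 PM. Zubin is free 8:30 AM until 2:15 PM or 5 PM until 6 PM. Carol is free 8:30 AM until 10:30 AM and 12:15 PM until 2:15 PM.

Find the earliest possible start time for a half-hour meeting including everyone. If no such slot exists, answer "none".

08:30

Oona ∩ Diego: 08:00-09:45, 10:45-15:45.
Oona ∩ Diego ∩ Zubin: 08:30-09:45, 10:45-14:15.
Oona ∩ Diego ∩ Zubin ∩ Carol: 08:30-09:45, 12:15-14:15.
The first common window of at least 30 minutes is 08:30-09:45, so the earliest start is 08:30.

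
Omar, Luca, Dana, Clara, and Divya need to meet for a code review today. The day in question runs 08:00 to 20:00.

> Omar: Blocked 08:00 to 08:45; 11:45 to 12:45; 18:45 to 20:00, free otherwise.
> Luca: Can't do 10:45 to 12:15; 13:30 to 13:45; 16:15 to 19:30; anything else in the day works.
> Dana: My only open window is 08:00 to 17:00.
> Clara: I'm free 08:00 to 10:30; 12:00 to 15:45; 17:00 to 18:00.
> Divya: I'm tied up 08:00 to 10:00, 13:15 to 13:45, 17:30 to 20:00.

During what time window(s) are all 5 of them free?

Omar free: 08:45-11:45, 12:45-18:45 (invert busy blocks within the working day).
Luca free: 08:00-10:45, 12:15-13:30, 13:45-16:15, 19:30-20:00 (invert busy blocks within the working day).
Dana free: 08:00-17:00.
Clara free: 08:00-10:30, 12:00-15:45, 17:00-18:00.
Divya free: 10:00-13:15, 13:45-17:30 (invert busy blocks within the working day).
Omar ∩ Luca: 08:45-10:45, 12:45-13:30, 13:45-16:15.
Omar ∩ Luca ∩ Dana: 08:45-10:45, 12:45-13:30, 13:45-16:15.
Omar ∩ Luca ∩ Dana ∩ Clara: 08:45-10:30, 12:45-13:30, 13:45-15:45.
Omar ∩ Luca ∩ Dana ∩ Clara ∩ Divya: 10:00-10:30, 12:45-13:15, 13:45-15:45.

10:00-10:30, 12:45-13:15, 13:45-15:45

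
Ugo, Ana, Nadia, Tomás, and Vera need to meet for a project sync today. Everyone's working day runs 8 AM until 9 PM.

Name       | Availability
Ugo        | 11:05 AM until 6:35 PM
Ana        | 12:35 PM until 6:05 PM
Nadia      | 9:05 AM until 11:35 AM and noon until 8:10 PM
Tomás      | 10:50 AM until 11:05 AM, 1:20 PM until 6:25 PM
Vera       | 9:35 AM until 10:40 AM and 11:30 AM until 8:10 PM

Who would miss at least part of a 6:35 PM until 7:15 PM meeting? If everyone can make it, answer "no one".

Ugo: not fully free for 18:35-19:15. Ana: not fully free for 18:35-19:15. Nadia: free for 18:35-19:15. Tomás: not fully free for 18:35-19:15. Vera: free for 18:35-19:15.

Ana, Tomás, Ugo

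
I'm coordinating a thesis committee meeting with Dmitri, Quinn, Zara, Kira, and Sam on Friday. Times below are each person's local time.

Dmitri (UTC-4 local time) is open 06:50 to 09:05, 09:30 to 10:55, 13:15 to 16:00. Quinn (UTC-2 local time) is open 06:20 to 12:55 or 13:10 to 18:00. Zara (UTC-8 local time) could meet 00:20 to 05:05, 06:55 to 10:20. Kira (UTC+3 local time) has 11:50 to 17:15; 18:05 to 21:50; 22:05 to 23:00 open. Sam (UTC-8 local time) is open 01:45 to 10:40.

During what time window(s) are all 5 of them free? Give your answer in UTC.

10:50-13:05, 17:15-18:20

Dmitri in UTC: 10:50-13:05, 13:30-14:55, 17:15-20:00 (add 4h to convert from UTC-4).
Quinn in UTC: 08:20-14:55, 15:10-20:00 (add 2h to convert from UTC-2).
Zara in UTC: 08:20-13:05, 14:55-18:20 (add 8h to convert from UTC-8).
Kira in UTC: 08:50-14:15, 15:05-18:50, 19:05-20:00 (subtract 3h to convert from UTC+3).
Sam in UTC: 09:45-18:40 (add 8h to convert from UTC-8).
Dmitri ∩ Quinn: 10:50-13:05, 13:30-14:55, 17:15-20:00.
Dmitri ∩ Quinn ∩ Zara: 10:50-13:05, 17:15-18:20.
Dmitri ∩ Quinn ∩ Zara ∩ Kira: 10:50-13:05, 17:15-18:20.
Dmitri ∩ Quinn ∩ Zara ∩ Kira ∩ Sam: 10:50-13:05, 17:15-18:20.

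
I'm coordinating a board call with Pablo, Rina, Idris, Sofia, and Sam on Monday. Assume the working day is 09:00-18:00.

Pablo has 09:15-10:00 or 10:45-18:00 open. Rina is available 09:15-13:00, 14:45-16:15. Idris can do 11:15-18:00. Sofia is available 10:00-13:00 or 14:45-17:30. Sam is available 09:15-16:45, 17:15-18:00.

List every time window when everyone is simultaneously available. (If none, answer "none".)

Pablo ∩ Rina: 09:15-10:00, 10:45-13:00, 14:45-16:15.
Pablo ∩ Rina ∩ Idris: 11:15-13:00, 14:45-16:15.
Pablo ∩ Rina ∩ Idris ∩ Sofia: 11:15-13:00, 14:45-16:15.
Pablo ∩ Rina ∩ Idris ∩ Sofia ∩ Sam: 11:15-13:00, 14:45-16:15.
So the common availability across everyone is 11:15-13:00, 14:45-16:15.

11:15-13:00, 14:45-16:15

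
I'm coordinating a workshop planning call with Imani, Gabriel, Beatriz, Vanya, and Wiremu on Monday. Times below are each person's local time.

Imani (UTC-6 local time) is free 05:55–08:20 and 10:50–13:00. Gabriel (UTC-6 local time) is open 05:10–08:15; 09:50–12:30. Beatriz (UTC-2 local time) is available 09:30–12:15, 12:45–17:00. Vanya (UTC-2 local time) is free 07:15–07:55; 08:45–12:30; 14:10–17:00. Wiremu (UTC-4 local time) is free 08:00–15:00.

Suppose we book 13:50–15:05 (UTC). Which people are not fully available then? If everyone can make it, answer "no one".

Imani in UTC: 11:55-14:20, 16:50-19:00 (add 6h to convert from UTC-6).
Gabriel in UTC: 11:10-14:15, 15:50-18:30 (add 6h to convert from UTC-6).
Beatriz in UTC: 11:30-14:15, 14:45-19:00 (add 2h to convert from UTC-2).
Vanya in UTC: 09:15-09:55, 10:45-14:30, 16:10-19:00 (add 2h to convert from UTC-2).
Wiremu in UTC: 12:00-19:00 (add 4h to convert from UTC-4).
Imani: not fully free for 13:50-15:05. Gabriel: not fully free for 13:50-15:05. Beatriz: not fully free for 13:50-15:05. Vanya: not fully free for 13:50-15:05. Wiremu: free for 13:50-15:05.

Beatriz, Gabriel, Imani, Vanya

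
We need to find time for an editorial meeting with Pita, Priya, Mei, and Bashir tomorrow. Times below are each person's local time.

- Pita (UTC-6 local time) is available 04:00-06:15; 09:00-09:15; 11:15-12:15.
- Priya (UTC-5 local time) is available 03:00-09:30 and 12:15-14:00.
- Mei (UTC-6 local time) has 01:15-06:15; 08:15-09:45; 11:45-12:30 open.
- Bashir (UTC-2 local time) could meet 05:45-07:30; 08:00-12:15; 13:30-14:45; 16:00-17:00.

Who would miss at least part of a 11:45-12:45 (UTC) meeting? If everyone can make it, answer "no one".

Mei, Pita

Pita in UTC: 10:00-12:15, 15:00-15:15, 17:15-18:15 (add 6h to convert from UTC-6).
Priya in UTC: 08:00-14:30, 17:15-19:00 (add 5h to convert from UTC-5).
Mei in UTC: 07:15-12:15, 14:15-15:45, 17:45-18:30 (add 6h to convert from UTC-6).
Bashir in UTC: 07:45-09:30, 10:00-14:15, 15:30-16:45, 18:00-19:00 (add 2h to convert from UTC-2).
Pita: not fully free for 11:45-12:45. Priya: free for 11:45-12:45. Mei: not fully free for 11:45-12:45. Bashir: free for 11:45-12:45.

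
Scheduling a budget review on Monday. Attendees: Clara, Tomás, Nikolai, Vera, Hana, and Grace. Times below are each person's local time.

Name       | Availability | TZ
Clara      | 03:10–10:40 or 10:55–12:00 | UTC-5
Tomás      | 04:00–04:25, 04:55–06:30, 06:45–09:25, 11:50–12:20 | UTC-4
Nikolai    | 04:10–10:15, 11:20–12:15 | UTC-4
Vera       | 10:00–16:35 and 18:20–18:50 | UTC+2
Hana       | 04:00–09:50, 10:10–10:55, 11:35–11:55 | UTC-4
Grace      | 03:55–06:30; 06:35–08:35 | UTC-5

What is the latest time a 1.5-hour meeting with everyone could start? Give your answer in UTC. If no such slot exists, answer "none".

11:55

Clara in UTC: 08:10-15:40, 15:55-17:00 (add 5h to convert from UTC-5).
Tomás in UTC: 08:00-08:25, 08:55-10:30, 10:45-13:25, 15:50-16:20 (add 4h to convert from UTC-4).
Nikolai in UTC: 08:10-14:15, 15:20-16:15 (add 4h to convert from UTC-4).
Vera in UTC: 08:00-14:35, 16:20-16:50 (subtract 2h to convert from UTC+2).
Hana in UTC: 08:00-13:50, 14:10-14:55, 15:35-15:55 (add 4h to convert from UTC-4).
Grace in UTC: 08:55-11:30, 11:35-13:35 (add 5h to convert from UTC-5).
Clara ∩ Tomás: 08:10-08:25, 08:55-10:30, 10:45-13:25, 15:55-16:20.
Clara ∩ Tomás ∩ Nikolai: 08:10-08:25, 08:55-10:30, 10:45-13:25, 15:55-16:15.
Clara ∩ Tomás ∩ Nikolai ∩ Vera: 08:10-08:25, 08:55-10:30, 10:45-13:25.
Clara ∩ Tomás ∩ Nikolai ∩ Vera ∩ Hana: 08:10-08:25, 08:55-10:30, 10:45-13:25.
Clara ∩ Tomás ∩ Nikolai ∩ Vera ∩ Hana ∩ Grace: 08:55-10:30, 10:45-11:30, 11:35-13:25.
The last common window of at least 90 minutes is 11:35-13:25; a 90-minute meeting can start as late as 11:55 and still end by 13:25.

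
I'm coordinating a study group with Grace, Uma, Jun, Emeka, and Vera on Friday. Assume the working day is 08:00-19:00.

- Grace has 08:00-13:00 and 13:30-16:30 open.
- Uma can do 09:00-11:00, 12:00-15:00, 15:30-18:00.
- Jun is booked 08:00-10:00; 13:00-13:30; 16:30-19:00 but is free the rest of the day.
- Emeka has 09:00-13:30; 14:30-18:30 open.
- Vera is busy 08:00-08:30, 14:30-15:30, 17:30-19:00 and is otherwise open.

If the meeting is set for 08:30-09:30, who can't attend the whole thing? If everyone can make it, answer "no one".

Emeka, Jun, Uma

Grace free: 08:00-13:00, 13:30-16:30.
Uma free: 09:00-11:00, 12:00-15:00, 15:30-18:00.
Jun free: 10:00-13:00, 13:30-16:30 (invert busy blocks within the working day).
Emeka free: 09:00-13:30, 14:30-18:30.
Vera free: 08:30-14:30, 15:30-17:30 (invert busy blocks within the working day).
Grace: free for 08:30-09:30. Uma: not fully free for 08:30-09:30. Jun: not fully free for 08:30-09:30. Emeka: not fully free for 08:30-09:30. Vera: free for 08:30-09:30.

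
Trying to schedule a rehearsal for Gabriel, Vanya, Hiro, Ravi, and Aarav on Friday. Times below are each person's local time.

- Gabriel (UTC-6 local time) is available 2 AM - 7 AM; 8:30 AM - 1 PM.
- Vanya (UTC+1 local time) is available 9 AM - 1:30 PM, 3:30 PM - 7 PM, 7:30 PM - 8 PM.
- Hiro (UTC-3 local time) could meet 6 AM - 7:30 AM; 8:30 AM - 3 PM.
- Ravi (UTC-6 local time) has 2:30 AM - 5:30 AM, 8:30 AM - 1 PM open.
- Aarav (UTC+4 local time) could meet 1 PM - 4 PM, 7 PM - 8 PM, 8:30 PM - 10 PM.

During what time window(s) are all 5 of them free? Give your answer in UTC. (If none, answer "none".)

Gabriel in UTC: 08:00-13:00, 14:30-19:00 (add 6h to convert from UTC-6).
Vanya in UTC: 08:00-12:30, 14:30-18:00, 18:30-19:00 (subtract 1h to convert from UTC+1).
Hiro in UTC: 09:00-10:30, 11:30-18:00 (add 3h to convert from UTC-3).
Ravi in UTC: 08:30-11:30, 14:30-19:00 (add 6h to convert from UTC-6).
Aarav in UTC: 09:00-12:00, 15:00-16:00, 16:30-18:00 (subtract 4h to convert from UTC+4).
Gabriel ∩ Vanya: 08:00-12:30, 14:30-18:00, 18:30-19:00.
Gabriel ∩ Vanya ∩ Hiro: 09:00-10:30, 11:30-12:30, 14:30-18:00.
Gabriel ∩ Vanya ∩ Hiro ∩ Ravi: 09:00-10:30, 14:30-18:00.
Gabriel ∩ Vanya ∩ Hiro ∩ Ravi ∩ Aarav: 09:00-10:30, 15:00-16:00, 16:30-18:00.

09:00-10:30, 15:00-16:00, 16:30-18:00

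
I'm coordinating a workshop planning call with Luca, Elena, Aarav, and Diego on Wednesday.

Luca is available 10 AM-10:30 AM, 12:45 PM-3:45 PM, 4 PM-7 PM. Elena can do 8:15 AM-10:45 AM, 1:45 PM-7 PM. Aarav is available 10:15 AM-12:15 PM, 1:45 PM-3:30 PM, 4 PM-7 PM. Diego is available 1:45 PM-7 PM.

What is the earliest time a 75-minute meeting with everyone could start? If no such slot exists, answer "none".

13:45

Luca ∩ Elena: 10:00-10:30, 13:45-15:45, 16:00-19:00.
Luca ∩ Elena ∩ Aarav: 10:15-10:30, 13:45-15:30, 16:00-19:00.
Luca ∩ Elena ∩ Aarav ∩ Diego: 13:45-15:30, 16:00-19:00.
The first common window of at least 75 minutes is 13:45-15:30, so the earliest start is 13:45.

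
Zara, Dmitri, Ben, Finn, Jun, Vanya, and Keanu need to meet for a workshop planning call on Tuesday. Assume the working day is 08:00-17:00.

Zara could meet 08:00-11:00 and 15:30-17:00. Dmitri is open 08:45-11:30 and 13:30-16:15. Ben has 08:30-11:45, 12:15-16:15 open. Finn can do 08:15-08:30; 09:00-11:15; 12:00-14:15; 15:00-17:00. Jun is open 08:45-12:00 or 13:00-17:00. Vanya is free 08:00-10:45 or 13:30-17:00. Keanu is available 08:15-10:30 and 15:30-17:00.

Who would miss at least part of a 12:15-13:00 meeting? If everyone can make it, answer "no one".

Zara: not fully free for 12:15-13:00. Dmitri: not fully free for 12:15-13:00. Ben: free for 12:15-13:00. Finn: free for 12:15-13:00. Jun: not fully free for 12:15-13:00. Vanya: not fully free for 12:15-13:00. Keanu: not fully free for 12:15-13:00.

Dmitri, Jun, Keanu, Vanya, Zara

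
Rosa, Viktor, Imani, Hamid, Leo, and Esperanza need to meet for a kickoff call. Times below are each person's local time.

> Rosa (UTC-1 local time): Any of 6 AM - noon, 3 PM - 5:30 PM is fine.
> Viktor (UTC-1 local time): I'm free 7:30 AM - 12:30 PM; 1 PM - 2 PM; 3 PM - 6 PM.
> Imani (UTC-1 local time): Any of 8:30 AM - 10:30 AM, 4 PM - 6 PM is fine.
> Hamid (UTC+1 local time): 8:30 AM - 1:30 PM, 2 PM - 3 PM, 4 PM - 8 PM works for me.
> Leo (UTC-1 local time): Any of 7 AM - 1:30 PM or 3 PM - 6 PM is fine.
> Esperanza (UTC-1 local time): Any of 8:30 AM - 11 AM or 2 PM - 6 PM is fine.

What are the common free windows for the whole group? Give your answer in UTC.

Rosa in UTC: 07:00-13:00, 16:00-18:30 (add 1h to convert from UTC-1).
Viktor in UTC: 08:30-13:30, 14:00-15:00, 16:00-19:00 (add 1h to convert from UTC-1).
Imani in UTC: 09:30-11:30, 17:00-19:00 (add 1h to convert from UTC-1).
Hamid in UTC: 07:30-12:30, 13:00-14:00, 15:00-19:00 (subtract 1h to convert from UTC+1).
Leo in UTC: 08:00-14:30, 16:00-19:00 (add 1h to convert from UTC-1).
Esperanza in UTC: 09:30-12:00, 15:00-19:00 (add 1h to convert from UTC-1).
Rosa ∩ Viktor: 08:30-13:00, 16:00-18:30.
Rosa ∩ Viktor ∩ Imani: 09:30-11:30, 17:00-18:30.
Rosa ∩ Viktor ∩ Imani ∩ Hamid: 09:30-11:30, 17:00-18:30.
Rosa ∩ Viktor ∩ Imani ∩ Hamid ∩ Leo: 09:30-11:30, 17:00-18:30.
Rosa ∩ Viktor ∩ Imani ∩ Hamid ∩ Leo ∩ Esperanza: 09:30-11:30, 17:00-18:30.

09:30-11:30, 17:00-18:30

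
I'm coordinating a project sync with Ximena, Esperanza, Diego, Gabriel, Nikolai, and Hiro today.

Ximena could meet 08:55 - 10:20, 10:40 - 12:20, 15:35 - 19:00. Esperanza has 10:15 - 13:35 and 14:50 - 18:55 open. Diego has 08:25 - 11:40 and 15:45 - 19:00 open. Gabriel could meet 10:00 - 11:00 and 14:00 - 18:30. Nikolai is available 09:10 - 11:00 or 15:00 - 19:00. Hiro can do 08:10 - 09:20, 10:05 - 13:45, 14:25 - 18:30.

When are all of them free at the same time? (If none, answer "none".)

10:15-10:20, 10:40-11:00, 15:45-18:30

Ximena ∩ Esperanza: 10:15-10:20, 10:40-12:20, 15:35-18:55.
Ximena ∩ Esperanza ∩ Diego: 10:15-10:20, 10:40-11:40, 15:45-18:55.
Ximena ∩ Esperanza ∩ Diego ∩ Gabriel: 10:15-10:20, 10:40-11:00, 15:45-18:30.
Ximena ∩ Esperanza ∩ Diego ∩ Gabriel ∩ Nikolai: 10:15-10:20, 10:40-11:00, 15:45-18:30.
Ximena ∩ Esperanza ∩ Diego ∩ Gabriel ∩ Nikolai ∩ Hiro: 10:15-10:20, 10:40-11:00, 15:45-18:30.
So the common availability across everyone is 10:15-10:20, 10:40-11:00, 15:45-18:30.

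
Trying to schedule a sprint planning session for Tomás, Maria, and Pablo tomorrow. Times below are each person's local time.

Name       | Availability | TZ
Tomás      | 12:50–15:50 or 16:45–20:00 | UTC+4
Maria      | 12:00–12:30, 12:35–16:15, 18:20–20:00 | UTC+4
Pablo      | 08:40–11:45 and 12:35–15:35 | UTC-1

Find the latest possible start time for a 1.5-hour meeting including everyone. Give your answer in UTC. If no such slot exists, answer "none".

14:30

Tomás in UTC: 08:50-11:50, 12:45-16:00 (subtract 4h to convert from UTC+4).
Maria in UTC: 08:00-08:30, 08:35-12:15, 14:20-16:00 (subtract 4h to convert from UTC+4).
Pablo in UTC: 09:40-12:45, 13:35-16:35 (add 1h to convert from UTC-1).
Tomás ∩ Maria: 08:50-11:50, 14:20-16:00.
Tomás ∩ Maria ∩ Pablo: 09:40-11:50, 14:20-16:00.
So the common availability across everyone is 09:40-11:50, 14:20-16:00.
The last common window of at least 90 minutes is 14:20-16:00; a 90-minute meeting can start as late as 14:30 and still end by 16:00.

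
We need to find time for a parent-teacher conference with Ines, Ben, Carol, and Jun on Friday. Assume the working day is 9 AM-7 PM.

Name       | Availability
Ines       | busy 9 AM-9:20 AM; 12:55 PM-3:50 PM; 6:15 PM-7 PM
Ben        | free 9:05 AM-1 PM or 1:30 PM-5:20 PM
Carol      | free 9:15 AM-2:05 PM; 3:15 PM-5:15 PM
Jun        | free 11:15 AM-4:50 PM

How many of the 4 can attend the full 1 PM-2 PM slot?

Ines free: 09:20-12:55, 15:50-18:15 (invert busy blocks within the working day).
Ben free: 09:05-13:00, 13:30-17:20.
Carol free: 09:15-14:05, 15:15-17:15.
Jun free: 11:15-16:50.
Carol and Jun can make the full 13:00-14:00 slot — that's 2.

2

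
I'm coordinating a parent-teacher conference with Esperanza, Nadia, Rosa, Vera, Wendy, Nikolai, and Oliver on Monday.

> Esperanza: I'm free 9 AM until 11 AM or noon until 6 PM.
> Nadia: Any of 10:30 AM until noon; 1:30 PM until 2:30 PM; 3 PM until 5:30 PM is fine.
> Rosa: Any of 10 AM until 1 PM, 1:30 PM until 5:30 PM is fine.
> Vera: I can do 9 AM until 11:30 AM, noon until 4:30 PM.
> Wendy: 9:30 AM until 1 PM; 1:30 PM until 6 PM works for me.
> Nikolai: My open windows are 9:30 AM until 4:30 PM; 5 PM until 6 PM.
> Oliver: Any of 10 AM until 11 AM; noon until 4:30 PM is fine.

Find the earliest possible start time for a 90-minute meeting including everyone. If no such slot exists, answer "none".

15:00

Esperanza ∩ Nadia: 10:30-11:00, 13:30-14:30, 15:00-17:30.
Esperanza ∩ Nadia ∩ Rosa: 10:30-11:00, 13:30-14:30, 15:00-17:30.
Esperanza ∩ Nadia ∩ Rosa ∩ Vera: 10:30-11:00, 13:30-14:30, 15:00-16:30.
Esperanza ∩ Nadia ∩ Rosa ∩ Vera ∩ Wendy: 10:30-11:00, 13:30-14:30, 15:00-16:30.
Esperanza ∩ Nadia ∩ Rosa ∩ Vera ∩ Wendy ∩ Nikolai: 10:30-11:00, 13:30-14:30, 15:00-16:30.
Esperanza ∩ Nadia ∩ Rosa ∩ Vera ∩ Wendy ∩ Nikolai ∩ Oliver: 10:30-11:00, 13:30-14:30, 15:00-16:30.
The first common window of at least 90 minutes is 15:00-16:30, so the earliest start is 15:00.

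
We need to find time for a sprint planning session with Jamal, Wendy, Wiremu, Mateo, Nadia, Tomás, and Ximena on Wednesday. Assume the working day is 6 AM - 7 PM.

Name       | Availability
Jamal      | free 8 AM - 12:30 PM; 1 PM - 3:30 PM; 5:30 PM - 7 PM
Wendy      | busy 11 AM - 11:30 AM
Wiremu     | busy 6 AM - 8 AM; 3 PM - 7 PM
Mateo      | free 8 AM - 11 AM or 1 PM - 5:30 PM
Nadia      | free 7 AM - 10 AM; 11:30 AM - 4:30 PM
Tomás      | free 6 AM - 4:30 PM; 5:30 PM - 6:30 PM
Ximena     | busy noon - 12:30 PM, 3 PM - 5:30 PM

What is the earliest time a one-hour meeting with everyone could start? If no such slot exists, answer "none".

Jamal free: 08:00-12:30, 13:00-15:30, 17:30-19:00.
Wendy free: 06:00-11:00, 11:30-19:00 (invert busy blocks within the working day).
Wiremu free: 08:00-15:00 (invert busy blocks within the working day).
Mateo free: 08:00-11:00, 13:00-17:30.
Nadia free: 07:00-10:00, 11:30-16:30.
Tomás free: 06:00-16:30, 17:30-18:30.
Ximena free: 06:00-12:00, 12:30-15:00, 17:30-19:00 (invert busy blocks within the working day).
Jamal ∩ Wendy: 08:00-11:00, 11:30-12:30, 13:00-15:30, 17:30-19:00.
Jamal ∩ Wendy ∩ Wiremu: 08:00-11:00, 11:30-12:30, 13:00-15:00.
Jamal ∩ Wendy ∩ Wiremu ∩ Mateo: 08:00-11:00, 13:00-15:00.
Jamal ∩ Wendy ∩ Wiremu ∩ Mateo ∩ Nadia: 08:00-10:00, 13:00-15:00.
Jamal ∩ Wendy ∩ Wiremu ∩ Mateo ∩ Nadia ∩ Tomás: 08:00-10:00, 13:00-15:00.
Jamal ∩ Wendy ∩ Wiremu ∩ Mateo ∩ Nadia ∩ Tomás ∩ Ximena: 08:00-10:00, 13:00-15:00.
Those are the intersection windows.
The first common window of at least 60 minutes is 08:00-10:00, so the earliest start is 08:00.

08:00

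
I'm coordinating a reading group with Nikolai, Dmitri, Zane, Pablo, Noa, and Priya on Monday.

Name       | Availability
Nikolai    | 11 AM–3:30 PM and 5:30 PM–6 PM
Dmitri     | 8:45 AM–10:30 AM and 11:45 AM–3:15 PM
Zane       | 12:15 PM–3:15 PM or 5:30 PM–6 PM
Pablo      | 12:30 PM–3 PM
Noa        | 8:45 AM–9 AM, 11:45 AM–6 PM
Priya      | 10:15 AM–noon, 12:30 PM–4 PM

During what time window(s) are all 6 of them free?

Nikolai ∩ Dmitri: 11:45-15:15.
Nikolai ∩ Dmitri ∩ Zane: 12:15-15:15.
Nikolai ∩ Dmitri ∩ Zane ∩ Pablo: 12:30-15:00.
Nikolai ∩ Dmitri ∩ Zane ∩ Pablo ∩ Noa: 12:30-15:00.
Nikolai ∩ Dmitri ∩ Zane ∩ Pablo ∩ Noa ∩ Priya: 12:30-15:00.
Those are the intersection windows.

12:30-15:00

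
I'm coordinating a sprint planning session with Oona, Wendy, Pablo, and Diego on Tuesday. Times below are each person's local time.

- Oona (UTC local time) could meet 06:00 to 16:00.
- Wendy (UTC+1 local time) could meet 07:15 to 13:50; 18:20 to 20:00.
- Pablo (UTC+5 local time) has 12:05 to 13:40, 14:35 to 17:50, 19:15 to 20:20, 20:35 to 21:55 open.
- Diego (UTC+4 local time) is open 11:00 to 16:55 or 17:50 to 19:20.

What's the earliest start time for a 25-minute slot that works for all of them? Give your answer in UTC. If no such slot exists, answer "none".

Oona in UTC: 06:00-16:00.
Wendy in UTC: 06:15-12:50, 17:20-19:00 (subtract 1h to convert from UTC+1).
Pablo in UTC: 07:05-08:40, 09:35-12:50, 14:15-15:20, 15:35-16:55 (subtract 5h to convert from UTC+5).
Diego in UTC: 07:00-12:55, 13:50-15:20 (subtract 4h to convert from UTC+4).
Oona ∩ Wendy: 06:15-12:50.
Oona ∩ Wendy ∩ Pablo: 07:05-08:40, 09:35-12:50.
Oona ∩ Wendy ∩ Pablo ∩ Diego: 07:05-08:40, 09:35-12:50.
The first common window of at least 25 minutes is 07:05-08:40, so the earliest start is 07:05.

07:05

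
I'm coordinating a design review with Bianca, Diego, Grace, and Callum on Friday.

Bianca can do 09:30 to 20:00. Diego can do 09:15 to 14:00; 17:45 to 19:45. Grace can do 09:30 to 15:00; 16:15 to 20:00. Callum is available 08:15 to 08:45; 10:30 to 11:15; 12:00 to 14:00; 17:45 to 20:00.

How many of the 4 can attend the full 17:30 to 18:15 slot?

Bianca and Grace can make the full 17:30-18:15 slot — that's 2.

2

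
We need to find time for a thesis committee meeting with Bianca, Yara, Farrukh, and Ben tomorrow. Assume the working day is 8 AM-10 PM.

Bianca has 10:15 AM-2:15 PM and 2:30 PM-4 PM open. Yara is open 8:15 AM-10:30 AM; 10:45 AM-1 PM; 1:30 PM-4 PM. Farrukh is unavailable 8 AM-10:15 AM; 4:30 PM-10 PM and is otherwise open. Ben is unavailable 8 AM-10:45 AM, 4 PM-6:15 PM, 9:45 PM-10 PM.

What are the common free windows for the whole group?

10:45-13:00, 13:30-14:15, 14:30-16:00

Bianca free: 10:15-14:15, 14:30-16:00.
Yara free: 08:15-10:30, 10:45-13:00, 13:30-16:00.
Farrukh free: 10:15-16:30 (invert busy blocks within the working day).
Ben free: 10:45-16:00, 18:15-21:45 (invert busy blocks within the working day).
Bianca ∩ Yara: 10:15-10:30, 10:45-13:00, 13:30-14:15, 14:30-16:00.
Bianca ∩ Yara ∩ Farrukh: 10:15-10:30, 10:45-13:00, 13:30-14:15, 14:30-16:00.
Bianca ∩ Yara ∩ Farrukh ∩ Ben: 10:45-13:00, 13:30-14:15, 14:30-16:00.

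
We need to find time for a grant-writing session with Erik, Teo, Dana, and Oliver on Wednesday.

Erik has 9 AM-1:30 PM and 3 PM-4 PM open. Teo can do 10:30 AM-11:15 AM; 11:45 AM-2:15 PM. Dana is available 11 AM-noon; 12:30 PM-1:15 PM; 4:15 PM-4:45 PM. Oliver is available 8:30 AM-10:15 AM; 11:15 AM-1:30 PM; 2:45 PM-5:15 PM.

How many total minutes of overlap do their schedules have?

Erik ∩ Teo: 10:30-11:15, 11:45-13:30.
Erik ∩ Teo ∩ Dana: 11:00-11:15, 11:45-12:00, 12:30-13:15.
Erik ∩ Teo ∩ Dana ∩ Oliver: 11:45-12:00, 12:30-13:15.
So the common availability across everyone is 11:45-12:00, 12:30-13:15.
Summing the common windows: 15 + 45 = 60 minutes.

60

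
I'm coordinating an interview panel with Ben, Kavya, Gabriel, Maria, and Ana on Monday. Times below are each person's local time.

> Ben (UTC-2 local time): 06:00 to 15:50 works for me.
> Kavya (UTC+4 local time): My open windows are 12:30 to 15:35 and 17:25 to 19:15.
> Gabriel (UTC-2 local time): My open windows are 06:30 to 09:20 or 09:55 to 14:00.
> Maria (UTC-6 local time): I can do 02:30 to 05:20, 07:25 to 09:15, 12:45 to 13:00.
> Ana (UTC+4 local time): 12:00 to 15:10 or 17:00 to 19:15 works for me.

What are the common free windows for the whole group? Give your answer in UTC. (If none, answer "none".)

08:30-11:10, 13:25-15:15

Ben in UTC: 08:00-17:50 (add 2h to convert from UTC-2).
Kavya in UTC: 08:30-11:35, 13:25-15:15 (subtract 4h to convert from UTC+4).
Gabriel in UTC: 08:30-11:20, 11:55-16:00 (add 2h to convert from UTC-2).
Maria in UTC: 08:30-11:20, 13:25-15:15, 18:45-19:00 (add 6h to convert from UTC-6).
Ana in UTC: 08:00-11:10, 13:00-15:15 (subtract 4h to convert from UTC+4).
Ben ∩ Kavya: 08:30-11:35, 13:25-15:15.
Ben ∩ Kavya ∩ Gabriel: 08:30-11:20, 13:25-15:15.
Ben ∩ Kavya ∩ Gabriel ∩ Maria: 08:30-11:20, 13:25-15:15.
Ben ∩ Kavya ∩ Gabriel ∩ Maria ∩ Ana: 08:30-11:10, 13:25-15:15.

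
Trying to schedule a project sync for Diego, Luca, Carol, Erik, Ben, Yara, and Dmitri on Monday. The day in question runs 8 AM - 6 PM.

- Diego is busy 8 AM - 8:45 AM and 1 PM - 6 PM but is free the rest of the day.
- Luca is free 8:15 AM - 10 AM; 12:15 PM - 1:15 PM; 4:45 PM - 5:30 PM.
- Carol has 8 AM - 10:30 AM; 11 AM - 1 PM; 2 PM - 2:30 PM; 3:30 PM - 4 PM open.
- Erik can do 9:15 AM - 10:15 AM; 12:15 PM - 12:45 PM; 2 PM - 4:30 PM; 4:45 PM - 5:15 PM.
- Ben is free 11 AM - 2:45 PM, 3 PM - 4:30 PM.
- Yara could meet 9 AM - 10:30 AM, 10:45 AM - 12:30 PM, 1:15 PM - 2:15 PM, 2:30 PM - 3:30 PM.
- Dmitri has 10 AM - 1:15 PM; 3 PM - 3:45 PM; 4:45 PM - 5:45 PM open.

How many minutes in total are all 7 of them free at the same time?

Diego free: 08:45-13:00 (invert busy blocks within the working day).
Luca free: 08:15-10:00, 12:15-13:15, 16:45-17:30.
Carol free: 08:00-10:30, 11:00-13:00, 14:00-14:30, 15:30-16:00.
Erik free: 09:15-10:15, 12:15-12:45, 14:00-16:30, 16:45-17:15.
Ben free: 11:00-14:45, 15:00-16:30.
Yara free: 09:00-10:30, 10:45-12:30, 13:15-14:15, 14:30-15:30.
Dmitri free: 10:00-13:15, 15:00-15:45, 16:45-17:45.
Diego ∩ Luca: 08:45-10:00, 12:15-13:00.
Diego ∩ Luca ∩ Carol: 08:45-10:00, 12:15-13:00.
Diego ∩ Luca ∩ Carol ∩ Erik: 09:15-10:00, 12:15-12:45.
Diego ∩ Luca ∩ Carol ∩ Erik ∩ Ben: 12:15-12:45.
Diego ∩ Luca ∩ Carol ∩ Erik ∩ Ben ∩ Yara: 12:15-12:30.
Diego ∩ Luca ∩ Carol ∩ Erik ∩ Ben ∩ Yara ∩ Dmitri: 12:15-12:30.
That's a single block of 15 minutes.

15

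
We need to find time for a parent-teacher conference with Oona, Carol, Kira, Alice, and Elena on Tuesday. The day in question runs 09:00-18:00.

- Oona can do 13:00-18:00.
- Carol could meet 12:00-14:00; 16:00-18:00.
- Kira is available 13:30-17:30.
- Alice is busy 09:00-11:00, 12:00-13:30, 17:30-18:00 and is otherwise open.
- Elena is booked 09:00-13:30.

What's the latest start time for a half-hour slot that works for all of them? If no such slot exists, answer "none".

17:00

Oona free: 13:00-18:00.
Carol free: 12:00-14:00, 16:00-18:00.
Kira free: 13:30-17:30.
Alice free: 11:00-12:00, 13:30-17:30 (invert busy blocks within the working day).
Elena free: 13:30-18:00 (invert busy blocks within the working day).
Oona ∩ Carol: 13:00-14:00, 16:00-18:00.
Oona ∩ Carol ∩ Kira: 13:30-14:00, 16:00-17:30.
Oona ∩ Carol ∩ Kira ∩ Alice: 13:30-14:00, 16:00-17:30.
Oona ∩ Carol ∩ Kira ∩ Alice ∩ Elena: 13:30-14:00, 16:00-17:30.
The last common window of at least 30 minutes is 16:00-17:30; a 30-minute meeting can start as late as 17:00 and still end by 17:30.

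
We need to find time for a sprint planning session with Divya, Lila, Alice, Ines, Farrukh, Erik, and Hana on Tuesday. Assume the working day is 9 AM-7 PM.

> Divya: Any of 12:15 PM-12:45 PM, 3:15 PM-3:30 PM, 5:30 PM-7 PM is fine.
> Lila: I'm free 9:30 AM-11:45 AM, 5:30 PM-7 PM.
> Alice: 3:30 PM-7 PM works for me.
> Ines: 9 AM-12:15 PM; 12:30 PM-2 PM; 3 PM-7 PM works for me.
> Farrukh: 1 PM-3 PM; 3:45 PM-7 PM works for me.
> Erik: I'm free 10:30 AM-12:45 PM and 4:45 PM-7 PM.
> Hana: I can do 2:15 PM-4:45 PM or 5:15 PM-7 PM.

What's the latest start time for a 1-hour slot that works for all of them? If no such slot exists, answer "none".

18:00

Divya ∩ Lila: 17:30-19:00.
Divya ∩ Lila ∩ Alice: 17:30-19:00.
Divya ∩ Lila ∩ Alice ∩ Ines: 17:30-19:00.
Divya ∩ Lila ∩ Alice ∩ Ines ∩ Farrukh: 17:30-19:00.
Divya ∩ Lila ∩ Alice ∩ Ines ∩ Farrukh ∩ Erik: 17:30-19:00.
Divya ∩ Lila ∩ Alice ∩ Ines ∩ Farrukh ∩ Erik ∩ Hana: 17:30-19:00.
The last common window of at least 60 minutes is 17:30-19:00; a 60-minute meeting can start as late as 18:00 and still end by 19:00.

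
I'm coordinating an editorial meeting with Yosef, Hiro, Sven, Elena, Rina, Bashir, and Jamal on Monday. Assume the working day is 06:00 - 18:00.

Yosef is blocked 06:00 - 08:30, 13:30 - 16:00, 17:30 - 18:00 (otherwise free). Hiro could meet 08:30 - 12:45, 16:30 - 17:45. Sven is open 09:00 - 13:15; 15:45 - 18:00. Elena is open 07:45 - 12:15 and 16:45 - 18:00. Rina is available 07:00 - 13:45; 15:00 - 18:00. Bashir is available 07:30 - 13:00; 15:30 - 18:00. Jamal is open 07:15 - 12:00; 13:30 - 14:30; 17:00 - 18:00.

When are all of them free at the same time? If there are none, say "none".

09:00-12:00, 17:00-17:30

Yosef free: 08:30-13:30, 16:00-17:30 (invert busy blocks within the working day).
Hiro free: 08:30-12:45, 16:30-17:45.
Sven free: 09:00-13:15, 15:45-18:00.
Elena free: 07:45-12:15, 16:45-18:00.
Rina free: 07:00-13:45, 15:00-18:00.
Bashir free: 07:30-13:00, 15:30-18:00.
Jamal free: 07:15-12:00, 13:30-14:30, 17:00-18:00.
Yosef ∩ Hiro: 08:30-12:45, 16:30-17:30.
Yosef ∩ Hiro ∩ Sven: 09:00-12:45, 16:30-17:30.
Yosef ∩ Hiro ∩ Sven ∩ Elena: 09:00-12:15, 16:45-17:30.
Yosef ∩ Hiro ∩ Sven ∩ Elena ∩ Rina: 09:00-12:15, 16:45-17:30.
Yosef ∩ Hiro ∩ Sven ∩ Elena ∩ Rina ∩ Bashir: 09:00-12:15, 16:45-17:30.
Yosef ∩ Hiro ∩ Sven ∩ Elena ∩ Rina ∩ Bashir ∩ Jamal: 09:00-12:00, 17:00-17:30.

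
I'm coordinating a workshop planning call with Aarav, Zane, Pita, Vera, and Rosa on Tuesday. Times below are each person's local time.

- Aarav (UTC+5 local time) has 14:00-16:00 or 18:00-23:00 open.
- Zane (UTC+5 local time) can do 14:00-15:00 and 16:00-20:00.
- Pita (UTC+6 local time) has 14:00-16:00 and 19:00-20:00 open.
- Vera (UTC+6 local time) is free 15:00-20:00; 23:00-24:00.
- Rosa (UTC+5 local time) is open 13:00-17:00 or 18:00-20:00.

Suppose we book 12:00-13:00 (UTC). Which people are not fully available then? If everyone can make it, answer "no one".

Aarav, Pita, Rosa

Aarav in UTC: 09:00-11:00, 13:00-18:00 (subtract 5h to convert from UTC+5).
Zane in UTC: 09:00-10:00, 11:00-15:00 (subtract 5h to convert from UTC+5).
Pita in UTC: 08:00-10:00, 13:00-14:00 (subtract 6h to convert from UTC+6).
Vera in UTC: 09:00-14:00, 17:00-18:00 (subtract 6h to convert from UTC+6).
Rosa in UTC: 08:00-12:00, 13:00-15:00 (subtract 5h to convert from UTC+5).
Aarav: not fully free for 12:00-13:00. Zane: free for 12:00-13:00. Pita: not fully free for 12:00-13:00. Vera: free for 12:00-13:00. Rosa: not fully free for 12:00-13:00.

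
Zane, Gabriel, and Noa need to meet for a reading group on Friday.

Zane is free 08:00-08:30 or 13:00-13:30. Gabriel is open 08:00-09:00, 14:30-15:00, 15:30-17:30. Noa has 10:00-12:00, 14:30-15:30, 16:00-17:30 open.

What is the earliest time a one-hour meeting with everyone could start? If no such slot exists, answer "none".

Zane ∩ Gabriel: 08:00-08:30.
Zane ∩ Gabriel ∩ Noa: ∅.
There is no time when everyone is free.
No common window is at least 60 minutes long.

none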